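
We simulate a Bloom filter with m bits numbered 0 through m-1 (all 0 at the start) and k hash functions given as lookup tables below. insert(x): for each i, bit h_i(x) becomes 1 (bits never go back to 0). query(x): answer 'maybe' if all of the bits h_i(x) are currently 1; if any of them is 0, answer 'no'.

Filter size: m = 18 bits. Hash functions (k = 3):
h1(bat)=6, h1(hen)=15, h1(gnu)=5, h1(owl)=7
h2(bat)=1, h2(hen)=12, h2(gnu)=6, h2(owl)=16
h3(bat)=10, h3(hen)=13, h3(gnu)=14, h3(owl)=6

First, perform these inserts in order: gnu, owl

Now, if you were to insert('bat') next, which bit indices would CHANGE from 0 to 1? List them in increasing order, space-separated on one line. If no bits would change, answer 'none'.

Start: bits=000000000000000000
After insert 'gnu': sets bits 5 6 14 -> bits=000001100000001000
After insert 'owl': sets bits 6 7 16 -> bits=000001110000001010
insert 'bat' would touch bits 1 6 10; currently bit1=0, bit6=1, bit10=0
Bits that are 0 among those (would change 0->1): 1 10

Answer: 1 10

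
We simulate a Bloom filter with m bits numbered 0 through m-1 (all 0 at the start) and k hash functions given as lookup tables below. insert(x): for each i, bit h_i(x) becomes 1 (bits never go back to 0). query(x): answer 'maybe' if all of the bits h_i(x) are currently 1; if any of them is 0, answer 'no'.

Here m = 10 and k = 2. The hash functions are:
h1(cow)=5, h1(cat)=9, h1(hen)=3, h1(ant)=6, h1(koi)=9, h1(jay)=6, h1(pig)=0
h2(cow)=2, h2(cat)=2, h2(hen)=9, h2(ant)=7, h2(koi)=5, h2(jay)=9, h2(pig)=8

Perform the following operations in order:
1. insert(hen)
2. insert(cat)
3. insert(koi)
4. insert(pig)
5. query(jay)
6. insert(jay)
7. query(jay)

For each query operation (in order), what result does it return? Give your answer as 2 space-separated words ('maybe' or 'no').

Answer: no maybe

Derivation:
Start: bits=0000000000
Op 1: insert hen -> sets bits 3 9 -> bits=0001000001
Op 2: insert cat -> sets bits 2 9 -> bits=0011000001
Op 3: insert koi -> sets bits 5 9 -> bits=0011010001
Op 4: insert pig -> sets bits 0 8 -> bits=1011010011
Op 5: query jay -> checks bit6=0, bit9=1 (has a 0) -> no
Op 6: insert jay -> sets bits 6 9 -> bits=1011011011
Op 7: query jay -> checks bit6=1, bit9=1 (all 1) -> maybe
Query results in order: no maybe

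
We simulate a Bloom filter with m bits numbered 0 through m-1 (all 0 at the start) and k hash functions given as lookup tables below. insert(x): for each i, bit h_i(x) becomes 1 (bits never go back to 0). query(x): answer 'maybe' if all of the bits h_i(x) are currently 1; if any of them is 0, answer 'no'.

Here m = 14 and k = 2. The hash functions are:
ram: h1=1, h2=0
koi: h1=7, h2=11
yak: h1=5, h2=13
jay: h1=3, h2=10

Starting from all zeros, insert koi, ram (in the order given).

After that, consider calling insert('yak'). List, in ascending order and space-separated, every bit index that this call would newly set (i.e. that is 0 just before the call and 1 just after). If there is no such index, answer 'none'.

Start: bits=00000000000000
After insert 'koi': sets bits 7 11 -> bits=00000001000100
After insert 'ram': sets bits 0 1 -> bits=11000001000100
insert 'yak' would touch bits 5 13; currently bit5=0, bit13=0
Bits that are 0 among those (would change 0->1): 5 13

Answer: 5 13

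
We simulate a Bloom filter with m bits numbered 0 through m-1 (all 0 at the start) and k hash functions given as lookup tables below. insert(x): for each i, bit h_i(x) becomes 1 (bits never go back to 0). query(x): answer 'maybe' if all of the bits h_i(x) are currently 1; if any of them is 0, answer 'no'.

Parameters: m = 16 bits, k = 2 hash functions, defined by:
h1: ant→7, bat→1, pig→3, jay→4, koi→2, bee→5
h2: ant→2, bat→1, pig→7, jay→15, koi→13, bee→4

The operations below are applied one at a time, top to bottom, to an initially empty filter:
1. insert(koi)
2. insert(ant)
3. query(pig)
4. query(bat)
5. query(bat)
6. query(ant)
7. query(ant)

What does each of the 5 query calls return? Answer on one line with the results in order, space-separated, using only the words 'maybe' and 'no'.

Start: bits=0000000000000000
Op 1: insert koi -> sets bits 2 13 -> bits=0010000000000100
Op 2: insert ant -> sets bits 2 7 -> bits=0010000100000100
Op 3: query pig -> checks bit3=0, bit7=1 (has a 0) -> no
Op 4: query bat -> checks bit1=0 (has a 0) -> no
Op 5: query bat -> checks bit1=0 (has a 0) -> no
Op 6: query ant -> checks bit2=1, bit7=1 (all 1) -> maybe
Op 7: query ant -> checks bit2=1, bit7=1 (all 1) -> maybe
Query results in order: no no no maybe maybe

Answer: no no no maybe maybe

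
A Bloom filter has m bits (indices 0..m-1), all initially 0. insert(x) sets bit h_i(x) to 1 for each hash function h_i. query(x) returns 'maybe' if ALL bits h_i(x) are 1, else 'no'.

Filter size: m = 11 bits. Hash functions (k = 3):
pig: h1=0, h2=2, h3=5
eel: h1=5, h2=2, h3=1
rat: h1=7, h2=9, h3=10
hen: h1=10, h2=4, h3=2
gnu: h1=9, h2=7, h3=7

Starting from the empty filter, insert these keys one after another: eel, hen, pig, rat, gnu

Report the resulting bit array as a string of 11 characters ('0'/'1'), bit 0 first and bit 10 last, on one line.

Answer: 11101101011

Derivation:
Start: bits=00000000000
After insert 'eel': sets bits 1 2 5 -> bits=01100100000
After insert 'hen': sets bits 2 4 10 -> bits=01101100001
After insert 'pig': sets bits 0 2 5 -> bits=11101100001
After insert 'rat': sets bits 7 9 10 -> bits=11101101011
After insert 'gnu': sets bits 7 9 -> bits=11101101011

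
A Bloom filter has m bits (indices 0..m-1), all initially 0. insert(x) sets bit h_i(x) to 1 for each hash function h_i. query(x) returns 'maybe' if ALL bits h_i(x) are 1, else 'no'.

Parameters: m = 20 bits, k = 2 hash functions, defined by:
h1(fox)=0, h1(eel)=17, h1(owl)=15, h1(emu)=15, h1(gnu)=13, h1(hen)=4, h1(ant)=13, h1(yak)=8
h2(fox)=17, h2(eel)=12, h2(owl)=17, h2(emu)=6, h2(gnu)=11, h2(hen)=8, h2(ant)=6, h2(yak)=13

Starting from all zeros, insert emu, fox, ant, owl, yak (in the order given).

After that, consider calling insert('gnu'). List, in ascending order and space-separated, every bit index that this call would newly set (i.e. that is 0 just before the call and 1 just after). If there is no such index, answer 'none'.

Start: bits=00000000000000000000
After insert 'emu': sets bits 6 15 -> bits=00000010000000010000
After insert 'fox': sets bits 0 17 -> bits=10000010000000010100
After insert 'ant': sets bits 6 13 -> bits=10000010000001010100
After insert 'owl': sets bits 15 17 -> bits=10000010000001010100
After insert 'yak': sets bits 8 13 -> bits=10000010100001010100
insert 'gnu' would touch bits 11 13; currently bit11=0, bit13=1
Bits that are 0 among those (would change 0->1): 11

Answer: 11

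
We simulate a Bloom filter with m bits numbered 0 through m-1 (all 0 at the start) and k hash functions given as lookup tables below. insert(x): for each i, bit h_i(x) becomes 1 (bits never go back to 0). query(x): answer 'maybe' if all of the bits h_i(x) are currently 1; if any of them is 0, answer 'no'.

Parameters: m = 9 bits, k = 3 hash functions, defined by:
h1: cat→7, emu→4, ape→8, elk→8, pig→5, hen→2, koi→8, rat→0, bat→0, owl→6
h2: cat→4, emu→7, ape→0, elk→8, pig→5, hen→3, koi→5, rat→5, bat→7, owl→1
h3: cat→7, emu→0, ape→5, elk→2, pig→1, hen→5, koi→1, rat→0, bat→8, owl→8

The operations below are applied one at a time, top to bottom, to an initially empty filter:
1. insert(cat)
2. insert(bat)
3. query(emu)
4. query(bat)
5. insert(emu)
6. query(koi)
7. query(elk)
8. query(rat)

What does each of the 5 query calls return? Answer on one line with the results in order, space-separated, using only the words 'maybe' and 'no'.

Answer: maybe maybe no no no

Derivation:
Start: bits=000000000
Op 1: insert cat -> sets bits 4 7 -> bits=000010010
Op 2: insert bat -> sets bits 0 7 8 -> bits=100010011
Op 3: query emu -> checks bit0=1, bit4=1, bit7=1 (all 1) -> maybe
Op 4: query bat -> checks bit0=1, bit7=1, bit8=1 (all 1) -> maybe
Op 5: insert emu -> sets bits 0 4 7 -> bits=100010011
Op 6: query koi -> checks bit1=0, bit5=0, bit8=1 (has a 0) -> no
Op 7: query elk -> checks bit2=0, bit8=1 (has a 0) -> no
Op 8: query rat -> checks bit0=1, bit5=0 (has a 0) -> no
Query results in order: maybe maybe no no no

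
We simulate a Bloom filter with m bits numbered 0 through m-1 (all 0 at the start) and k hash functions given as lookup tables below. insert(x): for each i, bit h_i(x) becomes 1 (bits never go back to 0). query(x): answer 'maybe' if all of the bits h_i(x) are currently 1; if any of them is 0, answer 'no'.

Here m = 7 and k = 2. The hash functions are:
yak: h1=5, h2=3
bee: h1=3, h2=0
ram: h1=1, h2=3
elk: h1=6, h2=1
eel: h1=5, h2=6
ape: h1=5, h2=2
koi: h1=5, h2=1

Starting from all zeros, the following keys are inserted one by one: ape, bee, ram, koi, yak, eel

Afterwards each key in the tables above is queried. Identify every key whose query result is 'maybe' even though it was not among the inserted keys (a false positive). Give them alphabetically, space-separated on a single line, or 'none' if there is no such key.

Answer: elk

Derivation:
Start: bits=0000000
After insert 'ape': sets bits 2 5 -> bits=0010010
After insert 'bee': sets bits 0 3 -> bits=1011010
After insert 'ram': sets bits 1 3 -> bits=1111010
After insert 'koi': sets bits 1 5 -> bits=1111010
After insert 'yak': sets bits 3 5 -> bits=1111010
After insert 'eel': sets bits 5 6 -> bits=1111011
Not inserted: elk — query each against bits=1111011:
query elk: checks bit1=1, bit6=1 (all 1) -> maybe => FALSE POSITIVE
False positives (alphabetical): elk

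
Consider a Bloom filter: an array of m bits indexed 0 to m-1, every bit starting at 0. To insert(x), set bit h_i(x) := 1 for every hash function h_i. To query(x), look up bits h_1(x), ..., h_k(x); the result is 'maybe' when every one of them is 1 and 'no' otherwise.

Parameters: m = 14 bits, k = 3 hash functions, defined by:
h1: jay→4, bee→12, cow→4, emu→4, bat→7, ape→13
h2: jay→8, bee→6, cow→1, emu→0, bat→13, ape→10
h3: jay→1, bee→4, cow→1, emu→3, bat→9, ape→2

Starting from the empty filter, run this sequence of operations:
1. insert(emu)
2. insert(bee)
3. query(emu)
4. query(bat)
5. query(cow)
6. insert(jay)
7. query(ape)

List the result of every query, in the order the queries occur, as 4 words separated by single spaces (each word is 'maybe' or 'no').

Start: bits=00000000000000
Op 1: insert emu -> sets bits 0 3 4 -> bits=10011000000000
Op 2: insert bee -> sets bits 4 6 12 -> bits=10011010000010
Op 3: query emu -> checks bit0=1, bit3=1, bit4=1 (all 1) -> maybe
Op 4: query bat -> checks bit7=0, bit9=0, bit13=0 (has a 0) -> no
Op 5: query cow -> checks bit1=0, bit4=1 (has a 0) -> no
Op 6: insert jay -> sets bits 1 4 8 -> bits=11011010100010
Op 7: query ape -> checks bit2=0, bit10=0, bit13=0 (has a 0) -> no
Query results in order: maybe no no no

Answer: maybe no no no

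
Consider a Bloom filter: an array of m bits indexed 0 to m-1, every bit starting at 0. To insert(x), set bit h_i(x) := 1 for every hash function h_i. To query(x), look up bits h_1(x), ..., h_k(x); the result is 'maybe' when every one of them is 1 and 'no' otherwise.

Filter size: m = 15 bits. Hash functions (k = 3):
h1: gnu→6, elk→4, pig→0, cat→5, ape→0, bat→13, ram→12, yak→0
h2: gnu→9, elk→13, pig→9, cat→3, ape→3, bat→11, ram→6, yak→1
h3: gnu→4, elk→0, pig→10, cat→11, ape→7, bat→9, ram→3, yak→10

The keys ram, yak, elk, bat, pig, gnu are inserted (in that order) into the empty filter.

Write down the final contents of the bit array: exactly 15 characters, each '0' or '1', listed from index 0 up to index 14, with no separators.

Answer: 110110100111110

Derivation:
Start: bits=000000000000000
After insert 'ram': sets bits 3 6 12 -> bits=000100100000100
After insert 'yak': sets bits 0 1 10 -> bits=110100100010100
After insert 'elk': sets bits 0 4 13 -> bits=110110100010110
After insert 'bat': sets bits 9 11 13 -> bits=110110100111110
After insert 'pig': sets bits 0 9 10 -> bits=110110100111110
After insert 'gnu': sets bits 4 6 9 -> bits=110110100111110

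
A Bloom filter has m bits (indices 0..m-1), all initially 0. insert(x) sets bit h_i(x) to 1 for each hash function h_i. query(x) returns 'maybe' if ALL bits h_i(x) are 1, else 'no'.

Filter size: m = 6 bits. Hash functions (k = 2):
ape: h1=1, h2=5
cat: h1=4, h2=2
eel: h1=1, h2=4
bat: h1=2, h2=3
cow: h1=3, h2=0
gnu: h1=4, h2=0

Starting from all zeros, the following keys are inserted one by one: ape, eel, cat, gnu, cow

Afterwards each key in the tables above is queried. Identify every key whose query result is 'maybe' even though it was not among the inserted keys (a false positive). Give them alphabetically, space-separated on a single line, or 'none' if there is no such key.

Start: bits=000000
After insert 'ape': sets bits 1 5 -> bits=010001
After insert 'eel': sets bits 1 4 -> bits=010011
After insert 'cat': sets bits 2 4 -> bits=011011
After insert 'gnu': sets bits 0 4 -> bits=111011
After insert 'cow': sets bits 0 3 -> bits=111111
Not inserted: bat — query each against bits=111111:
query bat: checks bit2=1, bit3=1 (all 1) -> maybe => FALSE POSITIVE
False positives (alphabetical): bat

Answer: bat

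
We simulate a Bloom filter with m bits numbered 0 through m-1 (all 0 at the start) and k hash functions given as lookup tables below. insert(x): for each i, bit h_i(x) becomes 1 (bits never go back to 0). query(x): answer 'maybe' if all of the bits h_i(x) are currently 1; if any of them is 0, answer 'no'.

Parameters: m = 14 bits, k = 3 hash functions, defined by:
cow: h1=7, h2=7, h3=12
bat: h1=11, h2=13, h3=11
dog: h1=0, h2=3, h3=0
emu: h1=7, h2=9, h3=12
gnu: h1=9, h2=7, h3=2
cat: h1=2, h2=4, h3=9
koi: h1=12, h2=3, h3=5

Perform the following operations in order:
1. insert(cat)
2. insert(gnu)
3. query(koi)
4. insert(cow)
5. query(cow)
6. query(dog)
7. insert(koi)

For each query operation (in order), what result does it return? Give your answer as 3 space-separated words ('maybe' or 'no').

Answer: no maybe no

Derivation:
Start: bits=00000000000000
Op 1: insert cat -> sets bits 2 4 9 -> bits=00101000010000
Op 2: insert gnu -> sets bits 2 7 9 -> bits=00101001010000
Op 3: query koi -> checks bit3=0, bit5=0, bit12=0 (has a 0) -> no
Op 4: insert cow -> sets bits 7 12 -> bits=00101001010010
Op 5: query cow -> checks bit7=1, bit12=1 (all 1) -> maybe
Op 6: query dog -> checks bit0=0, bit3=0 (has a 0) -> no
Op 7: insert koi -> sets bits 3 5 12 -> bits=00111101010010
Query results in order: no maybe no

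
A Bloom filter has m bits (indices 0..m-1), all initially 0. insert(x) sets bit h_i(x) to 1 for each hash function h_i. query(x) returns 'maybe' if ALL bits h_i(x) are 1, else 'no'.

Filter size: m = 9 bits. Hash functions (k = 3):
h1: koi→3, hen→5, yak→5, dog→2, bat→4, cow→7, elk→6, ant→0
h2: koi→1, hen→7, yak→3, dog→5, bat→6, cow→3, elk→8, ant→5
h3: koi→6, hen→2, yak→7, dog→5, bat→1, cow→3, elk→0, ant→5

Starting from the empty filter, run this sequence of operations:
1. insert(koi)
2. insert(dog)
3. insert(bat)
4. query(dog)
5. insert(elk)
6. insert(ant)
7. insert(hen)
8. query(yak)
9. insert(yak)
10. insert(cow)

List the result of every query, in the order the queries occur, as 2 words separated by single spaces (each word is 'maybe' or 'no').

Start: bits=000000000
Op 1: insert koi -> sets bits 1 3 6 -> bits=010100100
Op 2: insert dog -> sets bits 2 5 -> bits=011101100
Op 3: insert bat -> sets bits 1 4 6 -> bits=011111100
Op 4: query dog -> checks bit2=1, bit5=1 (all 1) -> maybe
Op 5: insert elk -> sets bits 0 6 8 -> bits=111111101
Op 6: insert ant -> sets bits 0 5 -> bits=111111101
Op 7: insert hen -> sets bits 2 5 7 -> bits=111111111
Op 8: query yak -> checks bit3=1, bit5=1, bit7=1 (all 1) -> maybe
Op 9: insert yak -> sets bits 3 5 7 -> bits=111111111
Op 10: insert cow -> sets bits 3 7 -> bits=111111111
Query results in order: maybe maybe

Answer: maybe maybe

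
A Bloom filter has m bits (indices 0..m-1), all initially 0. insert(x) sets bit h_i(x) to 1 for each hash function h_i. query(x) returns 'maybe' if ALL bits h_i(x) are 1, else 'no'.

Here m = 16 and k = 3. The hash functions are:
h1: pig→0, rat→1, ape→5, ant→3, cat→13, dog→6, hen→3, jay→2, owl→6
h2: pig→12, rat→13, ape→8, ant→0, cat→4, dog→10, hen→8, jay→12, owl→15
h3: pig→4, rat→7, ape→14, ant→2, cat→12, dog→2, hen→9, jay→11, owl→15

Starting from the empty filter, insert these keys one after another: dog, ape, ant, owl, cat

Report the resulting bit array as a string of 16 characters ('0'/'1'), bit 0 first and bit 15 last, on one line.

Answer: 1011111010101111

Derivation:
Start: bits=0000000000000000
After insert 'dog': sets bits 2 6 10 -> bits=0010001000100000
After insert 'ape': sets bits 5 8 14 -> bits=0010011010100010
After insert 'ant': sets bits 0 2 3 -> bits=1011011010100010
After insert 'owl': sets bits 6 15 -> bits=1011011010100011
After insert 'cat': sets bits 4 12 13 -> bits=1011111010101111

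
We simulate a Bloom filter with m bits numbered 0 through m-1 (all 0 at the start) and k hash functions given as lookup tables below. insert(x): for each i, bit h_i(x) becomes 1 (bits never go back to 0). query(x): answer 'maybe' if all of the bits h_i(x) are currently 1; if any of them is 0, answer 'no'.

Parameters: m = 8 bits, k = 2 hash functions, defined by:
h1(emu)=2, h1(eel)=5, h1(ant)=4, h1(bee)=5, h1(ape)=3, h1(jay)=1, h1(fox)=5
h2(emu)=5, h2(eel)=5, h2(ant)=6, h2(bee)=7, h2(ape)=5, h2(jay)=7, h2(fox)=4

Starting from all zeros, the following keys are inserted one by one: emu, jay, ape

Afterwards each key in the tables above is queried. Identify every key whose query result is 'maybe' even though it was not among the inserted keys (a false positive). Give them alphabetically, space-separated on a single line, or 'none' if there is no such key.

Start: bits=00000000
After insert 'emu': sets bits 2 5 -> bits=00100100
After insert 'jay': sets bits 1 7 -> bits=01100101
After insert 'ape': sets bits 3 5 -> bits=01110101
Not inserted: ant bee eel fox — query each against bits=01110101:
query ant: checks bit4=0, bit6=0 (has a 0) -> no => not a false positive
query bee: checks bit5=1, bit7=1 (all 1) -> maybe => FALSE POSITIVE
query eel: checks bit5=1 (all 1) -> maybe => FALSE POSITIVE
query fox: checks bit4=0, bit5=1 (has a 0) -> no => not a false positive
False positives (alphabetical): bee eel

Answer: bee eel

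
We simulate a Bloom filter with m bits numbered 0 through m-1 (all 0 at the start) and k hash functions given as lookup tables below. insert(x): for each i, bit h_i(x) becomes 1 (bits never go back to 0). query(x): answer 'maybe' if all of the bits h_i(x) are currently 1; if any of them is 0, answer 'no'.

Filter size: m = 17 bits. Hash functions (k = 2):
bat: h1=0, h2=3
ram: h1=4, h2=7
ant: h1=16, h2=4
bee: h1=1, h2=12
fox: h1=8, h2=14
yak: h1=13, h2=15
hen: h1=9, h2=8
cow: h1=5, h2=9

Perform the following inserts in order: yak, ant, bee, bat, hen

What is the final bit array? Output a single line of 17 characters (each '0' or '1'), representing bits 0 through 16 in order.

Answer: 11011000110011011

Derivation:
Start: bits=00000000000000000
After insert 'yak': sets bits 13 15 -> bits=00000000000001010
After insert 'ant': sets bits 4 16 -> bits=00001000000001011
After insert 'bee': sets bits 1 12 -> bits=01001000000011011
After insert 'bat': sets bits 0 3 -> bits=11011000000011011
After insert 'hen': sets bits 8 9 -> bits=11011000110011011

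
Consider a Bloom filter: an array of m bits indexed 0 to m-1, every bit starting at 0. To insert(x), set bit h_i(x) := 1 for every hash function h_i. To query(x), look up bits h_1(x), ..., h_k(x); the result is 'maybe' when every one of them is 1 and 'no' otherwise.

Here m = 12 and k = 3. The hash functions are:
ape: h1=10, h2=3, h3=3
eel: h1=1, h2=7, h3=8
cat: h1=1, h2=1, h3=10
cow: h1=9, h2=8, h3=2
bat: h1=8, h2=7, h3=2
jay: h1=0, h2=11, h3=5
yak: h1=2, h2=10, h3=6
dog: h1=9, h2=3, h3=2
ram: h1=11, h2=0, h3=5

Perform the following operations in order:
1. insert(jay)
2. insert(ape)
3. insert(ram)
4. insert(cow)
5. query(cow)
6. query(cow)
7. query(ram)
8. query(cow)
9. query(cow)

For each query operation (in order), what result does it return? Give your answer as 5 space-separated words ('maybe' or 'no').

Start: bits=000000000000
Op 1: insert jay -> sets bits 0 5 11 -> bits=100001000001
Op 2: insert ape -> sets bits 3 10 -> bits=100101000011
Op 3: insert ram -> sets bits 0 5 11 -> bits=100101000011
Op 4: insert cow -> sets bits 2 8 9 -> bits=101101001111
Op 5: query cow -> checks bit2=1, bit8=1, bit9=1 (all 1) -> maybe
Op 6: query cow -> checks bit2=1, bit8=1, bit9=1 (all 1) -> maybe
Op 7: query ram -> checks bit0=1, bit5=1, bit11=1 (all 1) -> maybe
Op 8: query cow -> checks bit2=1, bit8=1, bit9=1 (all 1) -> maybe
Op 9: query cow -> checks bit2=1, bit8=1, bit9=1 (all 1) -> maybe
Query results in order: maybe maybe maybe maybe maybe

Answer: maybe maybe maybe maybe maybe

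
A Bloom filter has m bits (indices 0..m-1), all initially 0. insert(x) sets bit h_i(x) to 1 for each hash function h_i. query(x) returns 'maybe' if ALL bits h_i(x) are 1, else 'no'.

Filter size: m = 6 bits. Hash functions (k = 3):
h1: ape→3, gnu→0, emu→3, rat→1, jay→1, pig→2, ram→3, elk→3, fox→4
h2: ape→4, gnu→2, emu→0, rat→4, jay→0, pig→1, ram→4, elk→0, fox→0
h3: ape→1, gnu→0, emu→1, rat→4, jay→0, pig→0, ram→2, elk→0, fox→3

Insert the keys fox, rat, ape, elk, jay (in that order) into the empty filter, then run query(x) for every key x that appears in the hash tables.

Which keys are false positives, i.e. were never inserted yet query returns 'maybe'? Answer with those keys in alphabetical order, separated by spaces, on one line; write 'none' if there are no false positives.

Answer: emu

Derivation:
Start: bits=000000
After insert 'fox': sets bits 0 3 4 -> bits=100110
After insert 'rat': sets bits 1 4 -> bits=110110
After insert 'ape': sets bits 1 3 4 -> bits=110110
After insert 'elk': sets bits 0 3 -> bits=110110
After insert 'jay': sets bits 0 1 -> bits=110110
Not inserted: emu gnu pig ram — query each against bits=110110:
query emu: checks bit0=1, bit1=1, bit3=1 (all 1) -> maybe => FALSE POSITIVE
query gnu: checks bit0=1, bit2=0 (has a 0) -> no => not a false positive
query pig: checks bit0=1, bit1=1, bit2=0 (has a 0) -> no => not a false positive
query ram: checks bit2=0, bit3=1, bit4=1 (has a 0) -> no => not a false positive
False positives (alphabetical): emu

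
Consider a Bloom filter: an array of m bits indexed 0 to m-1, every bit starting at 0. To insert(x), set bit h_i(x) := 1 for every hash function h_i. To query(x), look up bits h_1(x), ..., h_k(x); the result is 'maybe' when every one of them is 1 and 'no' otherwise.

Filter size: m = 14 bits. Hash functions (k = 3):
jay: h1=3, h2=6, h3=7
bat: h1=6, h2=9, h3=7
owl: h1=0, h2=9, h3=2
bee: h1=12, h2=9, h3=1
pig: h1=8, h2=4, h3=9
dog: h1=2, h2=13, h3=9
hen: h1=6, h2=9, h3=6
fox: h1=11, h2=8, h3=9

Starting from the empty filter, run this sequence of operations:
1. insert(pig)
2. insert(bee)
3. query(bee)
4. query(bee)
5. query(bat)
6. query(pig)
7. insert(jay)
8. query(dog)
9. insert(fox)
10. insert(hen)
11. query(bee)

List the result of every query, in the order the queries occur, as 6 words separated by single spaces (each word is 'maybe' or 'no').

Start: bits=00000000000000
Op 1: insert pig -> sets bits 4 8 9 -> bits=00001000110000
Op 2: insert bee -> sets bits 1 9 12 -> bits=01001000110010
Op 3: query bee -> checks bit1=1, bit9=1, bit12=1 (all 1) -> maybe
Op 4: query bee -> checks bit1=1, bit9=1, bit12=1 (all 1) -> maybe
Op 5: query bat -> checks bit6=0, bit7=0, bit9=1 (has a 0) -> no
Op 6: query pig -> checks bit4=1, bit8=1, bit9=1 (all 1) -> maybe
Op 7: insert jay -> sets bits 3 6 7 -> bits=01011011110010
Op 8: query dog -> checks bit2=0, bit9=1, bit13=0 (has a 0) -> no
Op 9: insert fox -> sets bits 8 9 11 -> bits=01011011110110
Op 10: insert hen -> sets bits 6 9 -> bits=01011011110110
Op 11: query bee -> checks bit1=1, bit9=1, bit12=1 (all 1) -> maybe
Query results in order: maybe maybe no maybe no maybe

Answer: maybe maybe no maybe no maybe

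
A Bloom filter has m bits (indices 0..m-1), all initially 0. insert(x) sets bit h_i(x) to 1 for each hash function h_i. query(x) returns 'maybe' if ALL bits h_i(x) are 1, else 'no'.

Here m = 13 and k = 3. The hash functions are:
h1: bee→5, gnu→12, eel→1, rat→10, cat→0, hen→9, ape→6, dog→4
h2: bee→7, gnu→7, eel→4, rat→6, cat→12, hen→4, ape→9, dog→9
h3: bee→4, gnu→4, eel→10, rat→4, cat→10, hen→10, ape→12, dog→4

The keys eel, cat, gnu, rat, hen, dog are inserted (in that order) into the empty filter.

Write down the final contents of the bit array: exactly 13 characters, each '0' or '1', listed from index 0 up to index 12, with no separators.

Start: bits=0000000000000
After insert 'eel': sets bits 1 4 10 -> bits=0100100000100
After insert 'cat': sets bits 0 10 12 -> bits=1100100000101
After insert 'gnu': sets bits 4 7 12 -> bits=1100100100101
After insert 'rat': sets bits 4 6 10 -> bits=1100101100101
After insert 'hen': sets bits 4 9 10 -> bits=1100101101101
After insert 'dog': sets bits 4 9 -> bits=1100101101101

Answer: 1100101101101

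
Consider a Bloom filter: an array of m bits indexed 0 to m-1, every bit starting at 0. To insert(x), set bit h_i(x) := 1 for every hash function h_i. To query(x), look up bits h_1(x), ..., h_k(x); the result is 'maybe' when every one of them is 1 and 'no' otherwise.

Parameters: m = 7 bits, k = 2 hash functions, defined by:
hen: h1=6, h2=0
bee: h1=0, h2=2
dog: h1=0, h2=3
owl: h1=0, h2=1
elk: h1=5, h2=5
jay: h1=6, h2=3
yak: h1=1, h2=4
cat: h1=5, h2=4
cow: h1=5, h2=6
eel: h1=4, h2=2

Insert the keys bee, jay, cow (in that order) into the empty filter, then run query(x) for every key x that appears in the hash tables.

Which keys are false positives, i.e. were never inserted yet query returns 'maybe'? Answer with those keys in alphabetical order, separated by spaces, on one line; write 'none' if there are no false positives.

Answer: dog elk hen

Derivation:
Start: bits=0000000
After insert 'bee': sets bits 0 2 -> bits=1010000
After insert 'jay': sets bits 3 6 -> bits=1011001
After insert 'cow': sets bits 5 6 -> bits=1011011
Not inserted: cat dog eel elk hen owl yak — query each against bits=1011011:
query cat: checks bit4=0, bit5=1 (has a 0) -> no => not a false positive
query dog: checks bit0=1, bit3=1 (all 1) -> maybe => FALSE POSITIVE
query eel: checks bit2=1, bit4=0 (has a 0) -> no => not a false positive
query elk: checks bit5=1 (all 1) -> maybe => FALSE POSITIVE
query hen: checks bit0=1, bit6=1 (all 1) -> maybe => FALSE POSITIVE
query owl: checks bit0=1, bit1=0 (has a 0) -> no => not a false positive
query yak: checks bit1=0, bit4=0 (has a 0) -> no => not a false positive
False positives (alphabetical): dog elk hen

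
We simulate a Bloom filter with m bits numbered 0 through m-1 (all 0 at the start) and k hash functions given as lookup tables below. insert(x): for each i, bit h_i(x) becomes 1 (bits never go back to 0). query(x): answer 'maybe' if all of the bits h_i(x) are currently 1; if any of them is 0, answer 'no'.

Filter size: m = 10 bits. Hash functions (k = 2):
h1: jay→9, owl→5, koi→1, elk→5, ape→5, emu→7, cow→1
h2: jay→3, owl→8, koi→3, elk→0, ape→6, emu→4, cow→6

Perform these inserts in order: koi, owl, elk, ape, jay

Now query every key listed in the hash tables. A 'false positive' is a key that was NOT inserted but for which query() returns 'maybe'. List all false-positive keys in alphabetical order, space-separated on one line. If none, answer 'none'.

Start: bits=0000000000
After insert 'koi': sets bits 1 3 -> bits=0101000000
After insert 'owl': sets bits 5 8 -> bits=0101010010
After insert 'elk': sets bits 0 5 -> bits=1101010010
After insert 'ape': sets bits 5 6 -> bits=1101011010
After insert 'jay': sets bits 3 9 -> bits=1101011011
Not inserted: cow emu — query each against bits=1101011011:
query cow: checks bit1=1, bit6=1 (all 1) -> maybe => FALSE POSITIVE
query emu: checks bit4=0, bit7=0 (has a 0) -> no => not a false positive
False positives (alphabetical): cow

Answer: cow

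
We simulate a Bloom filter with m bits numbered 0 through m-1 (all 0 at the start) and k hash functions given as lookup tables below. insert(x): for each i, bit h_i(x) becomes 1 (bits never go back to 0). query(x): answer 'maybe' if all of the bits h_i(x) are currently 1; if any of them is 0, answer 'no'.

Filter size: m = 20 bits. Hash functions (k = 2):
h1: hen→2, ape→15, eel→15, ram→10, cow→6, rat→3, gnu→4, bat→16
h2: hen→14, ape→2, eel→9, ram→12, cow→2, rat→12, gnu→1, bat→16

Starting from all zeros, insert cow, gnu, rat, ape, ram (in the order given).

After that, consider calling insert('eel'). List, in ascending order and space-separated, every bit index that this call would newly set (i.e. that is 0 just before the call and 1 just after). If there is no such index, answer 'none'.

Start: bits=00000000000000000000
After insert 'cow': sets bits 2 6 -> bits=00100010000000000000
After insert 'gnu': sets bits 1 4 -> bits=01101010000000000000
After insert 'rat': sets bits 3 12 -> bits=01111010000010000000
After insert 'ape': sets bits 2 15 -> bits=01111010000010010000
After insert 'ram': sets bits 10 12 -> bits=01111010001010010000
insert 'eel' would touch bits 9 15; currently bit9=0, bit15=1
Bits that are 0 among those (would change 0->1): 9

Answer: 9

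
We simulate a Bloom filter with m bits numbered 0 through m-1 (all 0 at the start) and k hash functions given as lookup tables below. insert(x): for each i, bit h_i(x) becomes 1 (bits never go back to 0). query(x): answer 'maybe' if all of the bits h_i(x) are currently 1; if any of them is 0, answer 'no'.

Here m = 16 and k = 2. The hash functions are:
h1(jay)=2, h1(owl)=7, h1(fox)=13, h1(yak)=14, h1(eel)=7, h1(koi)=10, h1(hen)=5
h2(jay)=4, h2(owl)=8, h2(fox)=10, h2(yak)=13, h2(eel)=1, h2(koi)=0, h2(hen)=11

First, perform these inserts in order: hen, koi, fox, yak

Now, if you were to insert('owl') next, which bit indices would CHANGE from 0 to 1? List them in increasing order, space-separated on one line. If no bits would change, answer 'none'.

Answer: 7 8

Derivation:
Start: bits=0000000000000000
After insert 'hen': sets bits 5 11 -> bits=0000010000010000
After insert 'koi': sets bits 0 10 -> bits=1000010000110000
After insert 'fox': sets bits 10 13 -> bits=1000010000110100
After insert 'yak': sets bits 13 14 -> bits=1000010000110110
insert 'owl' would touch bits 7 8; currently bit7=0, bit8=0
Bits that are 0 among those (would change 0->1): 7 8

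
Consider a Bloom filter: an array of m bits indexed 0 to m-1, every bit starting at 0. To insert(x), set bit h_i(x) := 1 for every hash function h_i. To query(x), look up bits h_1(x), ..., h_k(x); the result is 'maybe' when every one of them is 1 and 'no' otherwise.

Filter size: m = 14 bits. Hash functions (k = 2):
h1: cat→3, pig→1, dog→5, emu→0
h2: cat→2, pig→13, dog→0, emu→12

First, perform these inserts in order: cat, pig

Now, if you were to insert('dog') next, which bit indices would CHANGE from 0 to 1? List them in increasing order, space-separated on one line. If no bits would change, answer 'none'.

Answer: 0 5

Derivation:
Start: bits=00000000000000
After insert 'cat': sets bits 2 3 -> bits=00110000000000
After insert 'pig': sets bits 1 13 -> bits=01110000000001
insert 'dog' would touch bits 0 5; currently bit0=0, bit5=0
Bits that are 0 among those (would change 0->1): 0 5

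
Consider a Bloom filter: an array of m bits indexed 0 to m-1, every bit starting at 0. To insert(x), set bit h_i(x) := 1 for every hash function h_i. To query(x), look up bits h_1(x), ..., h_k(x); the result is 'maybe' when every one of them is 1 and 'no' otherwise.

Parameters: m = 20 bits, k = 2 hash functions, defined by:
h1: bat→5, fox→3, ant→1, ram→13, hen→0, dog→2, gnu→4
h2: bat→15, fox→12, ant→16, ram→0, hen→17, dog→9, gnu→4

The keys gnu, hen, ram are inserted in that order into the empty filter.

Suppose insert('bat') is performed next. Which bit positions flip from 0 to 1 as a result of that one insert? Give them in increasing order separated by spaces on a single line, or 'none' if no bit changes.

Start: bits=00000000000000000000
After insert 'gnu': sets bits 4 -> bits=00001000000000000000
After insert 'hen': sets bits 0 17 -> bits=10001000000000000100
After insert 'ram': sets bits 0 13 -> bits=10001000000001000100
insert 'bat' would touch bits 5 15; currently bit5=0, bit15=0
Bits that are 0 among those (would change 0->1): 5 15

Answer: 5 15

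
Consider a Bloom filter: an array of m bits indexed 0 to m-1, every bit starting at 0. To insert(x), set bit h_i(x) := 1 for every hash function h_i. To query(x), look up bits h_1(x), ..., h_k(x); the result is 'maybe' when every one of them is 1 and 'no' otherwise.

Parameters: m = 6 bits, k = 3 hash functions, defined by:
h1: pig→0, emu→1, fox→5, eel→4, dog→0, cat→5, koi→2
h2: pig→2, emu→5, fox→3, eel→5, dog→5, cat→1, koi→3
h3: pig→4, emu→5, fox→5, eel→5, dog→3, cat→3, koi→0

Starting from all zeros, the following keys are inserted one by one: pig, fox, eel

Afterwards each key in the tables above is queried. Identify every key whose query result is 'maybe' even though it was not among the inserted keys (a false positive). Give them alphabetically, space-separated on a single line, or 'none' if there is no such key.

Start: bits=000000
After insert 'pig': sets bits 0 2 4 -> bits=101010
After insert 'fox': sets bits 3 5 -> bits=101111
After insert 'eel': sets bits 4 5 -> bits=101111
Not inserted: cat dog emu koi — query each against bits=101111:
query cat: checks bit1=0, bit3=1, bit5=1 (has a 0) -> no => not a false positive
query dog: checks bit0=1, bit3=1, bit5=1 (all 1) -> maybe => FALSE POSITIVE
query emu: checks bit1=0, bit5=1 (has a 0) -> no => not a false positive
query koi: checks bit0=1, bit2=1, bit3=1 (all 1) -> maybe => FALSE POSITIVE
False positives (alphabetical): dog koi

Answer: dog koi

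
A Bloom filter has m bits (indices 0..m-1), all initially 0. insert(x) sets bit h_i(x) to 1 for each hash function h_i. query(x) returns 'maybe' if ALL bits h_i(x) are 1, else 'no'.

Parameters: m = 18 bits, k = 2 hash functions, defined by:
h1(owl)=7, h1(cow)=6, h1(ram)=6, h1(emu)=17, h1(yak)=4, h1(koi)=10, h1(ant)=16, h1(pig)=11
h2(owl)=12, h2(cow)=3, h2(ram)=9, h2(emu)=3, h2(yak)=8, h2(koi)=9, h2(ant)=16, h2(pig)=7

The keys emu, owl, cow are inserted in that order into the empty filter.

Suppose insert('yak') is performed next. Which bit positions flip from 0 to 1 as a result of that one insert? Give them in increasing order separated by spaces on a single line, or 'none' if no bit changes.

Start: bits=000000000000000000
After insert 'emu': sets bits 3 17 -> bits=000100000000000001
After insert 'owl': sets bits 7 12 -> bits=000100010000100001
After insert 'cow': sets bits 3 6 -> bits=000100110000100001
insert 'yak' would touch bits 4 8; currently bit4=0, bit8=0
Bits that are 0 among those (would change 0->1): 4 8

Answer: 4 8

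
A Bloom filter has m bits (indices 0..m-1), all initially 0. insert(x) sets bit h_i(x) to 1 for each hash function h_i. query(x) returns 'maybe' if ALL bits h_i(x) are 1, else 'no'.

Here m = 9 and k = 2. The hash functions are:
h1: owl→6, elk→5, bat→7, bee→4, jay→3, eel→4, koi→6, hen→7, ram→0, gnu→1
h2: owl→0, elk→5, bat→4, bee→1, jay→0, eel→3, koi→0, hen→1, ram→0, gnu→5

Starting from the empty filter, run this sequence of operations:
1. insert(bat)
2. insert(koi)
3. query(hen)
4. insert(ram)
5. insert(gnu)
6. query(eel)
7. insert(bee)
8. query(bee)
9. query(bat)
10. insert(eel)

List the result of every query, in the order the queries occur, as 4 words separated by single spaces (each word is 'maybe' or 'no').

Start: bits=000000000
Op 1: insert bat -> sets bits 4 7 -> bits=000010010
Op 2: insert koi -> sets bits 0 6 -> bits=100010110
Op 3: query hen -> checks bit1=0, bit7=1 (has a 0) -> no
Op 4: insert ram -> sets bits 0 -> bits=100010110
Op 5: insert gnu -> sets bits 1 5 -> bits=110011110
Op 6: query eel -> checks bit3=0, bit4=1 (has a 0) -> no
Op 7: insert bee -> sets bits 1 4 -> bits=110011110
Op 8: query bee -> checks bit1=1, bit4=1 (all 1) -> maybe
Op 9: query bat -> checks bit4=1, bit7=1 (all 1) -> maybe
Op 10: insert eel -> sets bits 3 4 -> bits=110111110
Query results in order: no no maybe maybe

Answer: no no maybe maybe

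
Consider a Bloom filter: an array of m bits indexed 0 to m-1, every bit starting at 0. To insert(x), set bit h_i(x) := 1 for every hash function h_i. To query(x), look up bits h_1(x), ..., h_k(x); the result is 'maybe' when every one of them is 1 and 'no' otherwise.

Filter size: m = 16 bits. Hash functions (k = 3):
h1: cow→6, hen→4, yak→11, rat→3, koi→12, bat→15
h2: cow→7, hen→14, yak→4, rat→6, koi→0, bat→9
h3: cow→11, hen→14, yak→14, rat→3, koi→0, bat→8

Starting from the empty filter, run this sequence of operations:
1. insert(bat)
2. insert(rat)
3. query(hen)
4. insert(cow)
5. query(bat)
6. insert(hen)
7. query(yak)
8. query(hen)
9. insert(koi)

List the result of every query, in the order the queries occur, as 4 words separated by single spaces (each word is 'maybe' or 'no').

Start: bits=0000000000000000
Op 1: insert bat -> sets bits 8 9 15 -> bits=0000000011000001
Op 2: insert rat -> sets bits 3 6 -> bits=0001001011000001
Op 3: query hen -> checks bit4=0, bit14=0 (has a 0) -> no
Op 4: insert cow -> sets bits 6 7 11 -> bits=0001001111010001
Op 5: query bat -> checks bit8=1, bit9=1, bit15=1 (all 1) -> maybe
Op 6: insert hen -> sets bits 4 14 -> bits=0001101111010011
Op 7: query yak -> checks bit4=1, bit11=1, bit14=1 (all 1) -> maybe
Op 8: query hen -> checks bit4=1, bit14=1 (all 1) -> maybe
Op 9: insert koi -> sets bits 0 12 -> bits=1001101111011011
Query results in order: no maybe maybe maybe

Answer: no maybe maybe maybe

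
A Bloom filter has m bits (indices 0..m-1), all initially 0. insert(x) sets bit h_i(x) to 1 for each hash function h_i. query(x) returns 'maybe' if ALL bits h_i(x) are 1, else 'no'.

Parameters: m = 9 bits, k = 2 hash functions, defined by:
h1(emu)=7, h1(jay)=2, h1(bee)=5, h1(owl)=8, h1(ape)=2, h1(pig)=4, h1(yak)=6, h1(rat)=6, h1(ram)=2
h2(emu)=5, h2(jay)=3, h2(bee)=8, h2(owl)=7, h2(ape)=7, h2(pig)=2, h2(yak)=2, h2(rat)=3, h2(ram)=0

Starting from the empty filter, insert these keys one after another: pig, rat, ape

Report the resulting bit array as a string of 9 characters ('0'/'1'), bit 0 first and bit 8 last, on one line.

Answer: 001110110

Derivation:
Start: bits=000000000
After insert 'pig': sets bits 2 4 -> bits=001010000
After insert 'rat': sets bits 3 6 -> bits=001110100
After insert 'ape': sets bits 2 7 -> bits=001110110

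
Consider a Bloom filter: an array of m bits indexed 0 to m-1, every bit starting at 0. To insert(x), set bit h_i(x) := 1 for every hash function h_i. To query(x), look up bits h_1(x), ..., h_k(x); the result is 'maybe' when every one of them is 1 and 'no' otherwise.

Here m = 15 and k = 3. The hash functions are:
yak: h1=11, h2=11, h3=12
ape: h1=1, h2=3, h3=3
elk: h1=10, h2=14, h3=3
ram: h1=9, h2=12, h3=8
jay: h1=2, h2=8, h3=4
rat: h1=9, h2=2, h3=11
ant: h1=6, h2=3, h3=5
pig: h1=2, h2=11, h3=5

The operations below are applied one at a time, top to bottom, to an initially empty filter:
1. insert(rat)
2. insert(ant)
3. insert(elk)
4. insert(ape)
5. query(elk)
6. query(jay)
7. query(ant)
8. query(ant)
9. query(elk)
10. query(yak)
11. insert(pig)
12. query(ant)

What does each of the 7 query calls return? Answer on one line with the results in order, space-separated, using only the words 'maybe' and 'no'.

Start: bits=000000000000000
Op 1: insert rat -> sets bits 2 9 11 -> bits=001000000101000
Op 2: insert ant -> sets bits 3 5 6 -> bits=001101100101000
Op 3: insert elk -> sets bits 3 10 14 -> bits=001101100111001
Op 4: insert ape -> sets bits 1 3 -> bits=011101100111001
Op 5: query elk -> checks bit3=1, bit10=1, bit14=1 (all 1) -> maybe
Op 6: query jay -> checks bit2=1, bit4=0, bit8=0 (has a 0) -> no
Op 7: query ant -> checks bit3=1, bit5=1, bit6=1 (all 1) -> maybe
Op 8: query ant -> checks bit3=1, bit5=1, bit6=1 (all 1) -> maybe
Op 9: query elk -> checks bit3=1, bit10=1, bit14=1 (all 1) -> maybe
Op 10: query yak -> checks bit11=1, bit12=0 (has a 0) -> no
Op 11: insert pig -> sets bits 2 5 11 -> bits=011101100111001
Op 12: query ant -> checks bit3=1, bit5=1, bit6=1 (all 1) -> maybe
Query results in order: maybe no maybe maybe maybe no maybe

Answer: maybe no maybe maybe maybe no maybe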